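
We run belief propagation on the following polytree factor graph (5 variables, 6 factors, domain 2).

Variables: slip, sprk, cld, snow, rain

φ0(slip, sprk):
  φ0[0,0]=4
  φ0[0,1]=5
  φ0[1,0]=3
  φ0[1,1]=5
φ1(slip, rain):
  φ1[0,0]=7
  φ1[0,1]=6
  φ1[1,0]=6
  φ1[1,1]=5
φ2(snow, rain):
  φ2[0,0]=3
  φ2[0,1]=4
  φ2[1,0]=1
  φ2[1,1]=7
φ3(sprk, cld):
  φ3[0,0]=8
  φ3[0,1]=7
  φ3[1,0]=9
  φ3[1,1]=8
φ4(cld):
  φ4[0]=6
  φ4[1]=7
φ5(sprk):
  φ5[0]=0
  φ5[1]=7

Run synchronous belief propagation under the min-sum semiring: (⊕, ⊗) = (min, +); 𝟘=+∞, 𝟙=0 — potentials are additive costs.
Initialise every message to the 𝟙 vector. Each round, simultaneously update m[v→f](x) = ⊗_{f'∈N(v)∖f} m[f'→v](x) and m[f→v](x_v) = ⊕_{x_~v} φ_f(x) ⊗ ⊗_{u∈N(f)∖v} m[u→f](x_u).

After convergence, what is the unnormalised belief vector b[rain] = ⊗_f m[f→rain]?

init: all messages = 𝟙 over 2 values
r1 m[φ0→slip] = [4, 3]
r1 m[φ0→sprk] = [3, 5]
r1 m[φ1→slip] = [6, 5]
r1 m[φ1→rain] = [6, 5]
r1 m[φ2→snow] = [3, 1]
r1 m[φ2→rain] = [1, 4]
r1 m[φ3→sprk] = [7, 8]
r1 m[φ3→cld] = [8, 7]
r1 m[φ4→cld] = [6, 7]
r1 m[φ5→sprk] = [0, 7]
r1 m[slip→φ0] = [0, 0]
r1 m[slip→φ1] = [0, 0]
r1 m[sprk→φ0] = [0, 0]
r1 m[sprk→φ3] = [0, 0]
r1 m[sprk→φ5] = [0, 0]
r1 m[cld→φ3] = [0, 0]
r1 m[cld→φ4] = [0, 0]
r1 m[snow→φ2] = [0, 0]
r1 m[rain→φ1] = [0, 0]
r1 m[rain→φ2] = [0, 0]
r2 m[φ0→slip] = [4, 3]
r2 m[φ0→sprk] = [3, 5]
r2 m[φ1→slip] = [6, 5]
r2 m[φ1→rain] = [6, 5]
r2 m[φ2→snow] = [3, 1]
r2 m[φ2→rain] = [1, 4]
r2 m[φ3→sprk] = [7, 8]
r2 m[φ3→cld] = [8, 7]
r2 m[φ4→cld] = [6, 7]
r2 m[φ5→sprk] = [0, 7]
r2 m[slip→φ0] = [6, 5]
r2 m[slip→φ1] = [4, 3]
r2 m[sprk→φ0] = [7, 15]
r2 m[sprk→φ3] = [3, 12]
r2 m[sprk→φ5] = [10, 13]
r2 m[cld→φ3] = [6, 7]
r2 m[cld→φ4] = [8, 7]
r2 m[snow→φ2] = [0, 0]
r2 m[rain→φ1] = [1, 4]
r2 m[rain→φ2] = [6, 5]
r3 m[φ0→slip] = [11, 10]
r3 m[φ0→sprk] = [8, 10]
r3 m[φ1→slip] = [8, 7]
r3 m[φ1→rain] = [9, 8]
r3 m[φ2→snow] = [9, 7]
r3 m[φ2→rain] = [1, 4]
r3 m[φ3→sprk] = [14, 15]
r3 m[φ3→cld] = [11, 10]
r3 m[φ4→cld] = [6, 7]
r3 m[φ5→sprk] = [0, 7]
r3 m[slip→φ0] = [6, 5]
r3 m[slip→φ1] = [4, 3]
r3 m[sprk→φ0] = [7, 15]
r3 m[sprk→φ3] = [3, 12]
r3 m[sprk→φ5] = [10, 13]
r3 m[cld→φ3] = [6, 7]
r3 m[cld→φ4] = [8, 7]
r3 m[snow→φ2] = [0, 0]
r3 m[rain→φ1] = [1, 4]
r3 m[rain→φ2] = [6, 5]
r4 m[φ0→slip] = [11, 10]
r4 m[φ0→sprk] = [8, 10]
r4 m[φ1→slip] = [8, 7]
r4 m[φ1→rain] = [9, 8]
r4 m[φ2→snow] = [9, 7]
r4 m[φ2→rain] = [1, 4]
r4 m[φ3→sprk] = [14, 15]
r4 m[φ3→cld] = [11, 10]
r4 m[φ4→cld] = [6, 7]
r4 m[φ5→sprk] = [0, 7]
r4 m[slip→φ0] = [8, 7]
r4 m[slip→φ1] = [11, 10]
r4 m[sprk→φ0] = [14, 22]
r4 m[sprk→φ3] = [8, 17]
r4 m[sprk→φ5] = [22, 25]
r4 m[cld→φ3] = [6, 7]
r4 m[cld→φ4] = [11, 10]
r4 m[snow→φ2] = [0, 0]
r4 m[rain→φ1] = [1, 4]
r4 m[rain→φ2] = [9, 8]
r5 m[φ0→slip] = [18, 17]
r5 m[φ0→sprk] = [10, 12]
r5 m[φ1→slip] = [8, 7]
r5 m[φ1→rain] = [16, 15]
r5 m[φ2→snow] = [12, 10]
r5 m[φ2→rain] = [1, 4]
r5 m[φ3→sprk] = [14, 15]
r5 m[φ3→cld] = [16, 15]
r5 m[φ4→cld] = [6, 7]
r5 m[φ5→sprk] = [0, 7]
r5 m[slip→φ0] = [8, 7]
r5 m[slip→φ1] = [11, 10]
r5 m[sprk→φ0] = [14, 22]
r5 m[sprk→φ3] = [8, 17]
r5 m[sprk→φ5] = [22, 25]
r5 m[cld→φ3] = [6, 7]
r5 m[cld→φ4] = [11, 10]
r5 m[snow→φ2] = [0, 0]
r5 m[rain→φ1] = [1, 4]
r5 m[rain→φ2] = [9, 8]
r6 m[φ0→slip] = [18, 17]
r6 m[φ0→sprk] = [10, 12]
r6 m[φ1→slip] = [8, 7]
r6 m[φ1→rain] = [16, 15]
r6 m[φ2→snow] = [12, 10]
r6 m[φ2→rain] = [1, 4]
r6 m[φ3→sprk] = [14, 15]
r6 m[φ3→cld] = [16, 15]
r6 m[φ4→cld] = [6, 7]
r6 m[φ5→sprk] = [0, 7]
r6 m[slip→φ0] = [8, 7]
r6 m[slip→φ1] = [18, 17]
r6 m[sprk→φ0] = [14, 22]
r6 m[sprk→φ3] = [10, 19]
r6 m[sprk→φ5] = [24, 27]
r6 m[cld→φ3] = [6, 7]
r6 m[cld→φ4] = [16, 15]
r6 m[snow→φ2] = [0, 0]
r6 m[rain→φ1] = [1, 4]
r6 m[rain→φ2] = [16, 15]
r7 m[φ0→slip] = [18, 17]
r7 m[φ0→sprk] = [10, 12]
r7 m[φ1→slip] = [8, 7]
r7 m[φ1→rain] = [23, 22]
r7 m[φ2→snow] = [19, 17]
r7 m[φ2→rain] = [1, 4]
r7 m[φ3→sprk] = [14, 15]
r7 m[φ3→cld] = [18, 17]
r7 m[φ4→cld] = [6, 7]
r7 m[φ5→sprk] = [0, 7]
r7 m[slip→φ0] = [8, 7]
r7 m[slip→φ1] = [18, 17]
r7 m[sprk→φ0] = [14, 22]
r7 m[sprk→φ3] = [10, 19]
r7 m[sprk→φ5] = [24, 27]
r7 m[cld→φ3] = [6, 7]
r7 m[cld→φ4] = [16, 15]
r7 m[snow→φ2] = [0, 0]
r7 m[rain→φ1] = [1, 4]
r7 m[rain→φ2] = [16, 15]
r8 m[φ0→slip] = [18, 17]
r8 m[φ0→sprk] = [10, 12]
r8 m[φ1→slip] = [8, 7]
r8 m[φ1→rain] = [23, 22]
r8 m[φ2→snow] = [19, 17]
r8 m[φ2→rain] = [1, 4]
r8 m[φ3→sprk] = [14, 15]
r8 m[φ3→cld] = [18, 17]
r8 m[φ4→cld] = [6, 7]
r8 m[φ5→sprk] = [0, 7]
r8 m[slip→φ0] = [8, 7]
r8 m[slip→φ1] = [18, 17]
r8 m[sprk→φ0] = [14, 22]
r8 m[sprk→φ3] = [10, 19]
r8 m[sprk→φ5] = [24, 27]
r8 m[cld→φ3] = [6, 7]
r8 m[cld→φ4] = [18, 17]
r8 m[snow→φ2] = [0, 0]
r8 m[rain→φ1] = [1, 4]
r8 m[rain→φ2] = [23, 22]
r9 m[φ0→slip] = [18, 17]
r9 m[φ0→sprk] = [10, 12]
r9 m[φ1→slip] = [8, 7]
r9 m[φ1→rain] = [23, 22]
r9 m[φ2→snow] = [26, 24]
r9 m[φ2→rain] = [1, 4]
r9 m[φ3→sprk] = [14, 15]
r9 m[φ3→cld] = [18, 17]
r9 m[φ4→cld] = [6, 7]
r9 m[φ5→sprk] = [0, 7]
r9 m[slip→φ0] = [8, 7]
r9 m[slip→φ1] = [18, 17]
r9 m[sprk→φ0] = [14, 22]
r9 m[sprk→φ3] = [10, 19]
r9 m[sprk→φ5] = [24, 27]
r9 m[cld→φ3] = [6, 7]
r9 m[cld→φ4] = [18, 17]
r9 m[snow→φ2] = [0, 0]
r9 m[rain→φ1] = [1, 4]
r9 m[rain→φ2] = [23, 22]
r10 m[φ0→slip] = [18, 17]
r10 m[φ0→sprk] = [10, 12]
r10 m[φ1→slip] = [8, 7]
r10 m[φ1→rain] = [23, 22]
r10 m[φ2→snow] = [26, 24]
r10 m[φ2→rain] = [1, 4]
r10 m[φ3→sprk] = [14, 15]
r10 m[φ3→cld] = [18, 17]
r10 m[φ4→cld] = [6, 7]
r10 m[φ5→sprk] = [0, 7]
r10 m[slip→φ0] = [8, 7]
r10 m[slip→φ1] = [18, 17]
r10 m[sprk→φ0] = [14, 22]
r10 m[sprk→φ3] = [10, 19]
r10 m[sprk→φ5] = [24, 27]
r10 m[cld→φ3] = [6, 7]
r10 m[cld→φ4] = [18, 17]
r10 m[snow→φ2] = [0, 0]
r10 m[rain→φ1] = [1, 4]
r10 m[rain→φ2] = [23, 22]
fixed point reached at round 10
b[rain] = ⊗ incoming = [24, 26]

b[rain] = [24, 26]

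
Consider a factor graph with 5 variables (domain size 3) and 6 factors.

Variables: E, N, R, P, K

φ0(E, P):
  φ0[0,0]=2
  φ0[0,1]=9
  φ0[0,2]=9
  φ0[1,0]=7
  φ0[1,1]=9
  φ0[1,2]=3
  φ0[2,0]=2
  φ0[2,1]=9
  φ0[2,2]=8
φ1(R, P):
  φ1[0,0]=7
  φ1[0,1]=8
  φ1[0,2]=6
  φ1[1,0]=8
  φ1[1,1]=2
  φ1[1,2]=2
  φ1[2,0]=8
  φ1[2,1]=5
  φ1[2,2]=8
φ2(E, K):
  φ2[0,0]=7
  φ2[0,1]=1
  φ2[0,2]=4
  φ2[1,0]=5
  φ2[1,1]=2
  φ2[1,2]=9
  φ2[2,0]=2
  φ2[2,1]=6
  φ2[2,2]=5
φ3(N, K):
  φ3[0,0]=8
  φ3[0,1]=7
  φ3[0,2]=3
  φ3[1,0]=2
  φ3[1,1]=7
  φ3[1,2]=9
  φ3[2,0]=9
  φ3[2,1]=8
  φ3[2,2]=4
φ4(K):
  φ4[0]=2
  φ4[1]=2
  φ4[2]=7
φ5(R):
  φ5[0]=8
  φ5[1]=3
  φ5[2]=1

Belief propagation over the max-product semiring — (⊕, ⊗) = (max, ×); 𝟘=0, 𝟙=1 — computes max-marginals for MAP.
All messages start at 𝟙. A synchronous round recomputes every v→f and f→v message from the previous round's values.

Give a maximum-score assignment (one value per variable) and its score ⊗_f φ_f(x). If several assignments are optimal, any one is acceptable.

assignment: (E=1, N=1, R=0, P=1, K=2); score = 326592

init: all messages = 𝟙 over 3 values
r1 m[φ0→E] = [9, 9, 9]
r1 m[φ0→P] = [7, 9, 9]
r1 m[φ1→R] = [8, 8, 8]
r1 m[φ1→P] = [8, 8, 8]
r1 m[φ2→E] = [7, 9, 6]
r1 m[φ2→K] = [7, 6, 9]
r1 m[φ3→N] = [8, 9, 9]
r1 m[φ3→K] = [9, 8, 9]
r1 m[φ4→K] = [2, 2, 7]
r1 m[φ5→R] = [8, 3, 1]
r1 m[E→φ0] = [1, 1, 1]
r1 m[E→φ2] = [1, 1, 1]
r1 m[N→φ3] = [1, 1, 1]
r1 m[R→φ1] = [1, 1, 1]
r1 m[R→φ5] = [1, 1, 1]
r1 m[P→φ0] = [1, 1, 1]
r1 m[P→φ1] = [1, 1, 1]
r1 m[K→φ2] = [1, 1, 1]
r1 m[K→φ3] = [1, 1, 1]
r1 m[K→φ4] = [1, 1, 1]
r2 m[φ0→E] = [9, 9, 9]
r2 m[φ0→P] = [7, 9, 9]
r2 m[φ1→R] = [8, 8, 8]
r2 m[φ1→P] = [8, 8, 8]
r2 m[φ2→E] = [7, 9, 6]
r2 m[φ2→K] = [7, 6, 9]
r2 m[φ3→N] = [8, 9, 9]
r2 m[φ3→K] = [9, 8, 9]
r2 m[φ4→K] = [2, 2, 7]
r2 m[φ5→R] = [8, 3, 1]
r2 m[E→φ0] = [7, 9, 6]
r2 m[E→φ2] = [9, 9, 9]
r2 m[N→φ3] = [1, 1, 1]
r2 m[R→φ1] = [8, 3, 1]
r2 m[R→φ5] = [8, 8, 8]
r2 m[P→φ0] = [8, 8, 8]
r2 m[P→φ1] = [7, 9, 9]
r2 m[K→φ2] = [18, 16, 63]
r2 m[K→φ3] = [14, 12, 63]
r2 m[K→φ4] = [63, 48, 81]
r3 m[φ0→E] = [72, 72, 72]
r3 m[φ0→P] = [63, 81, 63]
r3 m[φ1→R] = [72, 56, 72]
r3 m[φ1→P] = [56, 64, 48]
r3 m[φ2→E] = [252, 567, 315]
r3 m[φ2→K] = [63, 54, 81]
r3 m[φ3→N] = [189, 567, 252]
r3 m[φ3→K] = [9, 8, 9]
r3 m[φ4→K] = [2, 2, 7]
r3 m[φ5→R] = [8, 3, 1]
r3 m[E→φ0] = [7, 9, 6]
r3 m[E→φ2] = [9, 9, 9]
r3 m[N→φ3] = [1, 1, 1]
r3 m[R→φ1] = [8, 3, 1]
r3 m[R→φ5] = [8, 8, 8]
r3 m[P→φ0] = [8, 8, 8]
r3 m[P→φ1] = [7, 9, 9]
r3 m[K→φ2] = [18, 16, 63]
r3 m[K→φ3] = [14, 12, 63]
r3 m[K→φ4] = [63, 48, 81]
r4 m[φ0→E] = [72, 72, 72]
r4 m[φ0→P] = [63, 81, 63]
r4 m[φ1→R] = [72, 56, 72]
r4 m[φ1→P] = [56, 64, 48]
r4 m[φ2→E] = [252, 567, 315]
r4 m[φ2→K] = [63, 54, 81]
r4 m[φ3→N] = [189, 567, 252]
r4 m[φ3→K] = [9, 8, 9]
r4 m[φ4→K] = [2, 2, 7]
r4 m[φ5→R] = [8, 3, 1]
r4 m[E→φ0] = [252, 567, 315]
r4 m[E→φ2] = [72, 72, 72]
r4 m[N→φ3] = [1, 1, 1]
r4 m[R→φ1] = [8, 3, 1]
r4 m[R→φ5] = [72, 56, 72]
r4 m[P→φ0] = [56, 64, 48]
r4 m[P→φ1] = [63, 81, 63]
r4 m[K→φ2] = [18, 16, 63]
r4 m[K→φ3] = [126, 108, 567]
r4 m[K→φ4] = [567, 432, 729]
r5 m[φ0→E] = [576, 576, 576]
r5 m[φ0→P] = [3969, 5103, 2520]
r5 m[φ1→R] = [648, 504, 504]
r5 m[φ1→P] = [56, 64, 48]
r5 m[φ2→E] = [252, 567, 315]
r5 m[φ2→K] = [504, 432, 648]
r5 m[φ3→N] = [1701, 5103, 2268]
r5 m[φ3→K] = [9, 8, 9]
r5 m[φ4→K] = [2, 2, 7]
r5 m[φ5→R] = [8, 3, 1]
r5 m[E→φ0] = [252, 567, 315]
r5 m[E→φ2] = [72, 72, 72]
r5 m[N→φ3] = [1, 1, 1]
r5 m[R→φ1] = [8, 3, 1]
r5 m[R→φ5] = [72, 56, 72]
r5 m[P→φ0] = [56, 64, 48]
r5 m[P→φ1] = [63, 81, 63]
r5 m[K→φ2] = [18, 16, 63]
r5 m[K→φ3] = [126, 108, 567]
r5 m[K→φ4] = [567, 432, 729]
r6 m[φ0→E] = [576, 576, 576]
r6 m[φ0→P] = [3969, 5103, 2520]
r6 m[φ1→R] = [648, 504, 504]
r6 m[φ1→P] = [56, 64, 48]
r6 m[φ2→E] = [252, 567, 315]
r6 m[φ2→K] = [504, 432, 648]
r6 m[φ3→N] = [1701, 5103, 2268]
r6 m[φ3→K] = [9, 8, 9]
r6 m[φ4→K] = [2, 2, 7]
r6 m[φ5→R] = [8, 3, 1]
r6 m[E→φ0] = [252, 567, 315]
r6 m[E→φ2] = [576, 576, 576]
r6 m[N→φ3] = [1, 1, 1]
r6 m[R→φ1] = [8, 3, 1]
r6 m[R→φ5] = [648, 504, 504]
r6 m[P→φ0] = [56, 64, 48]
r6 m[P→φ1] = [3969, 5103, 2520]
r6 m[K→φ2] = [18, 16, 63]
r6 m[K→φ3] = [1008, 864, 4536]
r6 m[K→φ4] = [4536, 3456, 5832]
r7 m[φ0→E] = [576, 576, 576]
r7 m[φ0→P] = [3969, 5103, 2520]
r7 m[φ1→R] = [40824, 31752, 31752]
r7 m[φ1→P] = [56, 64, 48]
r7 m[φ2→E] = [252, 567, 315]
r7 m[φ2→K] = [4032, 3456, 5184]
r7 m[φ3→N] = [13608, 40824, 18144]
r7 m[φ3→K] = [9, 8, 9]
r7 m[φ4→K] = [2, 2, 7]
r7 m[φ5→R] = [8, 3, 1]
r7 m[E→φ0] = [252, 567, 315]
r7 m[E→φ2] = [576, 576, 576]
r7 m[N→φ3] = [1, 1, 1]
r7 m[R→φ1] = [8, 3, 1]
r7 m[R→φ5] = [648, 504, 504]
r7 m[P→φ0] = [56, 64, 48]
r7 m[P→φ1] = [3969, 5103, 2520]
r7 m[K→φ2] = [18, 16, 63]
r7 m[K→φ3] = [1008, 864, 4536]
r7 m[K→φ4] = [4536, 3456, 5832]
r8 m[φ0→E] = [576, 576, 576]
r8 m[φ0→P] = [3969, 5103, 2520]
r8 m[φ1→R] = [40824, 31752, 31752]
r8 m[φ1→P] = [56, 64, 48]
r8 m[φ2→E] = [252, 567, 315]
r8 m[φ2→K] = [4032, 3456, 5184]
r8 m[φ3→N] = [13608, 40824, 18144]
r8 m[φ3→K] = [9, 8, 9]
r8 m[φ4→K] = [2, 2, 7]
r8 m[φ5→R] = [8, 3, 1]
r8 m[E→φ0] = [252, 567, 315]
r8 m[E→φ2] = [576, 576, 576]
r8 m[N→φ3] = [1, 1, 1]
r8 m[R→φ1] = [8, 3, 1]
r8 m[R→φ5] = [40824, 31752, 31752]
r8 m[P→φ0] = [56, 64, 48]
r8 m[P→φ1] = [3969, 5103, 2520]
r8 m[K→φ2] = [18, 16, 63]
r8 m[K→φ3] = [8064, 6912, 36288]
r8 m[K→φ4] = [36288, 27648, 46656]
r9 m[φ0→E] = [576, 576, 576]
r9 m[φ0→P] = [3969, 5103, 2520]
r9 m[φ1→R] = [40824, 31752, 31752]
r9 m[φ1→P] = [56, 64, 48]
r9 m[φ2→E] = [252, 567, 315]
r9 m[φ2→K] = [4032, 3456, 5184]
r9 m[φ3→N] = [108864, 326592, 145152]
r9 m[φ3→K] = [9, 8, 9]
r9 m[φ4→K] = [2, 2, 7]
r9 m[φ5→R] = [8, 3, 1]
r9 m[E→φ0] = [252, 567, 315]
r9 m[E→φ2] = [576, 576, 576]
r9 m[N→φ3] = [1, 1, 1]
r9 m[R→φ1] = [8, 3, 1]
r9 m[R→φ5] = [40824, 31752, 31752]
r9 m[P→φ0] = [56, 64, 48]
r9 m[P→φ1] = [3969, 5103, 2520]
r9 m[K→φ2] = [18, 16, 63]
r9 m[K→φ3] = [8064, 6912, 36288]
r9 m[K→φ4] = [36288, 27648, 46656]
r10 m[φ0→E] = [576, 576, 576]
r10 m[φ0→P] = [3969, 5103, 2520]
r10 m[φ1→R] = [40824, 31752, 31752]
r10 m[φ1→P] = [56, 64, 48]
r10 m[φ2→E] = [252, 567, 315]
r10 m[φ2→K] = [4032, 3456, 5184]
r10 m[φ3→N] = [108864, 326592, 145152]
r10 m[φ3→K] = [9, 8, 9]
r10 m[φ4→K] = [2, 2, 7]
r10 m[φ5→R] = [8, 3, 1]
r10 m[E→φ0] = [252, 567, 315]
r10 m[E→φ2] = [576, 576, 576]
r10 m[N→φ3] = [1, 1, 1]
r10 m[R→φ1] = [8, 3, 1]
r10 m[R→φ5] = [40824, 31752, 31752]
r10 m[P→φ0] = [56, 64, 48]
r10 m[P→φ1] = [3969, 5103, 2520]
r10 m[K→φ2] = [18, 16, 63]
r10 m[K→φ3] = [8064, 6912, 36288]
r10 m[K→φ4] = [36288, 27648, 46656]
fixed point reached at round 10
traceback from E: (E=1, N=1, R=0, P=1, K=2), score=326592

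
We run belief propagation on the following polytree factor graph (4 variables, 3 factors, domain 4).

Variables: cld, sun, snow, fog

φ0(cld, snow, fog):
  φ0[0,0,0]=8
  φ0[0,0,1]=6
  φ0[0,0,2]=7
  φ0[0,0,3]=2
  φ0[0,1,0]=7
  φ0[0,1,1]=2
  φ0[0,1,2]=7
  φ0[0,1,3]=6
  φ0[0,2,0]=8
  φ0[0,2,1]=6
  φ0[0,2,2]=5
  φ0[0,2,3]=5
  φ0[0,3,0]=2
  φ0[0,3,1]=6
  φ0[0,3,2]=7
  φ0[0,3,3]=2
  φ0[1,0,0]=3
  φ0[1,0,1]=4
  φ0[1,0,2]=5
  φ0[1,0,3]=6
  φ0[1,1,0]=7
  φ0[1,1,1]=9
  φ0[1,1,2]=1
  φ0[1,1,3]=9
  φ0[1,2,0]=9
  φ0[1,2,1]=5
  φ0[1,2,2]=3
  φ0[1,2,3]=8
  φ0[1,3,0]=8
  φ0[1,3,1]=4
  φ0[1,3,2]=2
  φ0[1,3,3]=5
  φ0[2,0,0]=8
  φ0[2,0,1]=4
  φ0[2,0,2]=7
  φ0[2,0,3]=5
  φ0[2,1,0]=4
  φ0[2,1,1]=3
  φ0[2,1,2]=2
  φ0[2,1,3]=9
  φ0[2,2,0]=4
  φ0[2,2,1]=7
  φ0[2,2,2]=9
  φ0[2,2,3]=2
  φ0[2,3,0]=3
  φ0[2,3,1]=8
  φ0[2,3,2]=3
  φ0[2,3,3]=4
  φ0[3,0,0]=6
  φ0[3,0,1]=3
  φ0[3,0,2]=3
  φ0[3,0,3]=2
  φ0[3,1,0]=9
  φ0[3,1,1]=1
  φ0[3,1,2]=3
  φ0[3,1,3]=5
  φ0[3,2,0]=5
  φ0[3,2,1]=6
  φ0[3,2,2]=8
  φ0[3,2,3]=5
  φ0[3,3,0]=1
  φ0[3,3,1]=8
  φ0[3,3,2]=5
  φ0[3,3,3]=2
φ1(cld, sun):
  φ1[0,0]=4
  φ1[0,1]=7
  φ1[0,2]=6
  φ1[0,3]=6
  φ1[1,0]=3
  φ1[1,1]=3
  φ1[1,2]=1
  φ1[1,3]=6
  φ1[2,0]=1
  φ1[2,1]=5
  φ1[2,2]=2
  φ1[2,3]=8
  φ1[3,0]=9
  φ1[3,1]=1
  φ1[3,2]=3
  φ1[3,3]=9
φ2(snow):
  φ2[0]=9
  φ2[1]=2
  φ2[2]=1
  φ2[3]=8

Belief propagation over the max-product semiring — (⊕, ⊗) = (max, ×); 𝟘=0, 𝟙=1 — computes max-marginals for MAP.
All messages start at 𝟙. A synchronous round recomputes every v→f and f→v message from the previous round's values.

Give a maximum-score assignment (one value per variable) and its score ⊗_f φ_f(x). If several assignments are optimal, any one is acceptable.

assignment: (cld=2, sun=3, snow=0, fog=0); score = 576

init: all messages = 𝟙 over 4 values
r1 m[φ0→cld] = [8, 9, 9, 9]
r1 m[φ0→snow] = [8, 9, 9, 8]
r1 m[φ0→fog] = [9, 9, 9, 9]
r1 m[φ1→cld] = [7, 6, 8, 9]
r1 m[φ1→sun] = [9, 7, 6, 9]
r1 m[φ2→snow] = [9, 2, 1, 8]
r1 m[cld→φ0] = [1, 1, 1, 1]
r1 m[cld→φ1] = [1, 1, 1, 1]
r1 m[sun→φ1] = [1, 1, 1, 1]
r1 m[snow→φ0] = [1, 1, 1, 1]
r1 m[snow→φ2] = [1, 1, 1, 1]
r1 m[fog→φ0] = [1, 1, 1, 1]
r2 m[φ0→cld] = [8, 9, 9, 9]
r2 m[φ0→snow] = [8, 9, 9, 8]
r2 m[φ0→fog] = [9, 9, 9, 9]
r2 m[φ1→cld] = [7, 6, 8, 9]
r2 m[φ1→sun] = [9, 7, 6, 9]
r2 m[φ2→snow] = [9, 2, 1, 8]
r2 m[cld→φ0] = [7, 6, 8, 9]
r2 m[cld→φ1] = [8, 9, 9, 9]
r2 m[sun→φ1] = [1, 1, 1, 1]
r2 m[snow→φ0] = [9, 2, 1, 8]
r2 m[snow→φ2] = [8, 9, 9, 8]
r2 m[fog→φ0] = [1, 1, 1, 1]
r3 m[φ0→cld] = [72, 64, 72, 64]
r3 m[φ0→snow] = [64, 81, 72, 72]
r3 m[φ0→fog] = [576, 576, 504, 360]
r3 m[φ1→cld] = [7, 6, 8, 9]
r3 m[φ1→sun] = [81, 56, 48, 81]
r3 m[φ2→snow] = [9, 2, 1, 8]
r3 m[cld→φ0] = [7, 6, 8, 9]
r3 m[cld→φ1] = [8, 9, 9, 9]
r3 m[sun→φ1] = [1, 1, 1, 1]
r3 m[snow→φ0] = [9, 2, 1, 8]
r3 m[snow→φ2] = [8, 9, 9, 8]
r3 m[fog→φ0] = [1, 1, 1, 1]
r4 m[φ0→cld] = [72, 64, 72, 64]
r4 m[φ0→snow] = [64, 81, 72, 72]
r4 m[φ0→fog] = [576, 576, 504, 360]
r4 m[φ1→cld] = [7, 6, 8, 9]
r4 m[φ1→sun] = [81, 56, 48, 81]
r4 m[φ2→snow] = [9, 2, 1, 8]
r4 m[cld→φ0] = [7, 6, 8, 9]
r4 m[cld→φ1] = [72, 64, 72, 64]
r4 m[sun→φ1] = [1, 1, 1, 1]
r4 m[snow→φ0] = [9, 2, 1, 8]
r4 m[snow→φ2] = [64, 81, 72, 72]
r4 m[fog→φ0] = [1, 1, 1, 1]
r5 m[φ0→cld] = [72, 64, 72, 64]
r5 m[φ0→snow] = [64, 81, 72, 72]
r5 m[φ0→fog] = [576, 576, 504, 360]
r5 m[φ1→cld] = [7, 6, 8, 9]
r5 m[φ1→sun] = [576, 504, 432, 576]
r5 m[φ2→snow] = [9, 2, 1, 8]
r5 m[cld→φ0] = [7, 6, 8, 9]
r5 m[cld→φ1] = [72, 64, 72, 64]
r5 m[sun→φ1] = [1, 1, 1, 1]
r5 m[snow→φ0] = [9, 2, 1, 8]
r5 m[snow→φ2] = [64, 81, 72, 72]
r5 m[fog→φ0] = [1, 1, 1, 1]
r6 m[φ0→cld] = [72, 64, 72, 64]
r6 m[φ0→snow] = [64, 81, 72, 72]
r6 m[φ0→fog] = [576, 576, 504, 360]
r6 m[φ1→cld] = [7, 6, 8, 9]
r6 m[φ1→sun] = [576, 504, 432, 576]
r6 m[φ2→snow] = [9, 2, 1, 8]
r6 m[cld→φ0] = [7, 6, 8, 9]
r6 m[cld→φ1] = [72, 64, 72, 64]
r6 m[sun→φ1] = [1, 1, 1, 1]
r6 m[snow→φ0] = [9, 2, 1, 8]
r6 m[snow→φ2] = [64, 81, 72, 72]
r6 m[fog→φ0] = [1, 1, 1, 1]
fixed point reached at round 6
traceback from cld: (cld=2, sun=3, snow=0, fog=0), score=576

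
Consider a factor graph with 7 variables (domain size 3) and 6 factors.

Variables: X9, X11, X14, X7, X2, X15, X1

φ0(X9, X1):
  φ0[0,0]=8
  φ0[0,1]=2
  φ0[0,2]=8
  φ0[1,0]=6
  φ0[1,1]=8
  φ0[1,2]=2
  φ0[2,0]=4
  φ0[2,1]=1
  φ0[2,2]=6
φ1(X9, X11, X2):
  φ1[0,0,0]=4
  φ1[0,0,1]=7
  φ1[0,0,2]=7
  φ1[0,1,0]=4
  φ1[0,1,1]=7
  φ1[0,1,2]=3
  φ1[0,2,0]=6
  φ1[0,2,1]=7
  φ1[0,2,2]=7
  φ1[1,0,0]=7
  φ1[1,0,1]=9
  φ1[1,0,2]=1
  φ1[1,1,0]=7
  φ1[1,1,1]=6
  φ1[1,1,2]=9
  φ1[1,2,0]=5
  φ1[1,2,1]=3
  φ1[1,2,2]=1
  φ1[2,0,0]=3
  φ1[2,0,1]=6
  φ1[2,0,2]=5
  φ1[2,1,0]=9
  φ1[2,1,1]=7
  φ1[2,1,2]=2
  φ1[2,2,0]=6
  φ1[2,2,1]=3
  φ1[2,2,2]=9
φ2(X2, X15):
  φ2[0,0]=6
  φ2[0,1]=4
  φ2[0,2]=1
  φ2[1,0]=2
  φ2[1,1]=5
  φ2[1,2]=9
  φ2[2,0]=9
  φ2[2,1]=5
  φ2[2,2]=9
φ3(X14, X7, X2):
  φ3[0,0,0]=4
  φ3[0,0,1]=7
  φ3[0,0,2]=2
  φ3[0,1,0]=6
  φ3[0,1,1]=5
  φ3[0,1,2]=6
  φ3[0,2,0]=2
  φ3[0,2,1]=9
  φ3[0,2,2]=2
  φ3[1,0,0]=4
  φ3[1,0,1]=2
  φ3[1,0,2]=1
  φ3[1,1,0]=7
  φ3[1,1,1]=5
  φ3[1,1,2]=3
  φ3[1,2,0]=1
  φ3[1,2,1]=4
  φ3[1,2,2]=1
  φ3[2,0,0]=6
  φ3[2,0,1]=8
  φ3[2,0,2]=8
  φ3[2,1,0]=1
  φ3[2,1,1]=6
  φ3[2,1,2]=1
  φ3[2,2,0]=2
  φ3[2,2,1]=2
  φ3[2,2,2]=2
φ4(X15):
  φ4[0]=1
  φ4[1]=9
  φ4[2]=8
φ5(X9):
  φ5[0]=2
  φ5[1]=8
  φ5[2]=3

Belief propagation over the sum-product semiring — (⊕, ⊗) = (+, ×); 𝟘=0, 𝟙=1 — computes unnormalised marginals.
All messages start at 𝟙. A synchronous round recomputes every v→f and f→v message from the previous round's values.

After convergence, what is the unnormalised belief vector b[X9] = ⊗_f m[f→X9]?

init: all messages = 𝟙 over 3 values
r1 m[φ0→X9] = [18, 16, 11]
r1 m[φ0→X1] = [18, 11, 16]
r1 m[φ1→X9] = [52, 48, 50]
r1 m[φ1→X11] = [49, 54, 47]
r1 m[φ1→X2] = [51, 55, 44]
r1 m[φ2→X2] = [11, 16, 23]
r1 m[φ2→X15] = [17, 14, 19]
r1 m[φ3→X14] = [43, 28, 36]
r1 m[φ3→X7] = [42, 40, 25]
r1 m[φ3→X2] = [33, 48, 26]
r1 m[φ4→X15] = [1, 9, 8]
r1 m[φ5→X9] = [2, 8, 3]
r1 m[X9→φ0] = [1, 1, 1]
r1 m[X9→φ1] = [1, 1, 1]
r1 m[X9→φ5] = [1, 1, 1]
r1 m[X11→φ1] = [1, 1, 1]
r1 m[X14→φ3] = [1, 1, 1]
r1 m[X7→φ3] = [1, 1, 1]
r1 m[X2→φ1] = [1, 1, 1]
r1 m[X2→φ2] = [1, 1, 1]
r1 m[X2→φ3] = [1, 1, 1]
r1 m[X15→φ2] = [1, 1, 1]
r1 m[X15→φ4] = [1, 1, 1]
r1 m[X1→φ0] = [1, 1, 1]
r2 m[φ0→X9] = [18, 16, 11]
r2 m[φ0→X1] = [18, 11, 16]
r2 m[φ1→X9] = [52, 48, 50]
r2 m[φ1→X11] = [49, 54, 47]
r2 m[φ1→X2] = [51, 55, 44]
r2 m[φ2→X2] = [11, 16, 23]
r2 m[φ2→X15] = [17, 14, 19]
r2 m[φ3→X14] = [43, 28, 36]
r2 m[φ3→X7] = [42, 40, 25]
r2 m[φ3→X2] = [33, 48, 26]
r2 m[φ4→X15] = [1, 9, 8]
r2 m[φ5→X9] = [2, 8, 3]
r2 m[X9→φ0] = [104, 384, 150]
r2 m[X9→φ1] = [36, 128, 33]
r2 m[X9→φ5] = [936, 768, 550]
r2 m[X11→φ1] = [1, 1, 1]
r2 m[X14→φ3] = [1, 1, 1]
r2 m[X7→φ3] = [1, 1, 1]
r2 m[X2→φ1] = [363, 768, 598]
r2 m[X2→φ2] = [1683, 2640, 1144]
r2 m[X2→φ3] = [561, 880, 1012]
r2 m[X15→φ2] = [1, 9, 8]
r2 m[X15→φ4] = [17, 14, 19]
r2 m[X1→φ0] = [1, 1, 1]
r3 m[φ0→X9] = [18, 16, 11]
r3 m[φ0→X1] = [3736, 3430, 2500]
r3 m[φ1→X9] = [31376, 27299, 28390]
r3 m[φ1→X11] = [1969703, 2239047, 1351928]
r3 m[φ1→X2] = [3530, 3588, 2548]
r3 m[φ2→X2] = [50, 119, 126]
r3 m[φ2→X15] = [25674, 25652, 35739]
r3 m[φ3→X14] = [35332, 21472, 30261]
r3 m[φ3→X7] = [33946, 32054, 21065]
r3 m[φ3→X2] = [33, 48, 26]
r3 m[φ4→X15] = [1, 9, 8]
r3 m[φ5→X9] = [2, 8, 3]
r3 m[X9→φ0] = [104, 384, 150]
r3 m[X9→φ1] = [36, 128, 33]
r3 m[X9→φ5] = [936, 768, 550]
r3 m[X11→φ1] = [1, 1, 1]
r3 m[X14→φ3] = [1, 1, 1]
r3 m[X7→φ3] = [1, 1, 1]
r3 m[X2→φ1] = [363, 768, 598]
r3 m[X2→φ2] = [1683, 2640, 1144]
r3 m[X2→φ3] = [561, 880, 1012]
r3 m[X15→φ2] = [1, 9, 8]
r3 m[X15→φ4] = [17, 14, 19]
r3 m[X1→φ0] = [1, 1, 1]
r4 m[φ0→X9] = [18, 16, 11]
r4 m[φ0→X1] = [3736, 3430, 2500]
r4 m[φ1→X9] = [31376, 27299, 28390]
r4 m[φ1→X11] = [1969703, 2239047, 1351928]
r4 m[φ1→X2] = [3530, 3588, 2548]
r4 m[φ2→X2] = [50, 119, 126]
r4 m[φ2→X15] = [25674, 25652, 35739]
r4 m[φ3→X14] = [35332, 21472, 30261]
r4 m[φ3→X7] = [33946, 32054, 21065]
r4 m[φ3→X2] = [33, 48, 26]
r4 m[φ4→X15] = [1, 9, 8]
r4 m[φ5→X9] = [2, 8, 3]
r4 m[X9→φ0] = [62752, 218392, 85170]
r4 m[X9→φ1] = [36, 128, 33]
r4 m[X9→φ5] = [564768, 436784, 312290]
r4 m[X11→φ1] = [1, 1, 1]
r4 m[X14→φ3] = [1, 1, 1]
r4 m[X7→φ3] = [1, 1, 1]
r4 m[X2→φ1] = [1650, 5712, 3276]
r4 m[X2→φ2] = [116490, 172224, 66248]
r4 m[X2→φ3] = [176500, 426972, 321048]
r4 m[X15→φ2] = [1, 9, 8]
r4 m[X15→φ4] = [25674, 25652, 35739]
r4 m[X1→φ0] = [1, 1, 1]
r5 m[φ0→X9] = [18, 16, 11]
r5 m[φ0→X1] = [2153048, 1957810, 1449820]
r5 m[φ1→X9] = [198744, 170202, 173508]
r5 m[φ1→X11] = [12815394, 13695738, 8155272]
r5 m[φ1→X2] = [3530, 3588, 2548]
r5 m[φ2→X2] = [50, 119, 126]
r5 m[φ2→X15] = [1639620, 1658320, 2262738]
r5 m[φ3→X14] = [14294892, 8419932, 11951580]
r5 m[φ3→X7] = [13261052, 12513032, 8892320]
r5 m[φ3→X2] = [33, 48, 26]
r5 m[φ4→X15] = [1, 9, 8]
r5 m[φ5→X9] = [2, 8, 3]
r5 m[X9→φ0] = [62752, 218392, 85170]
r5 m[X9→φ1] = [36, 128, 33]
r5 m[X9→φ5] = [564768, 436784, 312290]
r5 m[X11→φ1] = [1, 1, 1]
r5 m[X14→φ3] = [1, 1, 1]
r5 m[X7→φ3] = [1, 1, 1]
r5 m[X2→φ1] = [1650, 5712, 3276]
r5 m[X2→φ2] = [116490, 172224, 66248]
r5 m[X2→φ3] = [176500, 426972, 321048]
r5 m[X15→φ2] = [1, 9, 8]
r5 m[X15→φ4] = [25674, 25652, 35739]
r5 m[X1→φ0] = [1, 1, 1]
r6 m[φ0→X9] = [18, 16, 11]
r6 m[φ0→X1] = [2153048, 1957810, 1449820]
r6 m[φ1→X9] = [198744, 170202, 173508]
r6 m[φ1→X11] = [12815394, 13695738, 8155272]
r6 m[φ1→X2] = [3530, 3588, 2548]
r6 m[φ2→X2] = [50, 119, 126]
r6 m[φ2→X15] = [1639620, 1658320, 2262738]
r6 m[φ3→X14] = [14294892, 8419932, 11951580]
r6 m[φ3→X7] = [13261052, 12513032, 8892320]
r6 m[φ3→X2] = [33, 48, 26]
r6 m[φ4→X15] = [1, 9, 8]
r6 m[φ5→X9] = [2, 8, 3]
r6 m[X9→φ0] = [397488, 1361616, 520524]
r6 m[X9→φ1] = [36, 128, 33]
r6 m[X9→φ5] = [3577392, 2723232, 1908588]
r6 m[X11→φ1] = [1, 1, 1]
r6 m[X14→φ3] = [1, 1, 1]
r6 m[X7→φ3] = [1, 1, 1]
r6 m[X2→φ1] = [1650, 5712, 3276]
r6 m[X2→φ2] = [116490, 172224, 66248]
r6 m[X2→φ3] = [176500, 426972, 321048]
r6 m[X15→φ2] = [1, 9, 8]
r6 m[X15→φ4] = [1639620, 1658320, 2262738]
r6 m[X1→φ0] = [1, 1, 1]
r7 m[φ0→X9] = [18, 16, 11]
r7 m[φ0→X1] = [13431696, 12208428, 9026280]
r7 m[φ1→X9] = [198744, 170202, 173508]
r7 m[φ1→X11] = [12815394, 13695738, 8155272]
r7 m[φ1→X2] = [3530, 3588, 2548]
r7 m[φ2→X2] = [50, 119, 126]
r7 m[φ2→X15] = [1639620, 1658320, 2262738]
r7 m[φ3→X14] = [14294892, 8419932, 11951580]
r7 m[φ3→X7] = [13261052, 12513032, 8892320]
r7 m[φ3→X2] = [33, 48, 26]
r7 m[φ4→X15] = [1, 9, 8]
r7 m[φ5→X9] = [2, 8, 3]
r7 m[X9→φ0] = [397488, 1361616, 520524]
r7 m[X9→φ1] = [36, 128, 33]
r7 m[X9→φ5] = [3577392, 2723232, 1908588]
r7 m[X11→φ1] = [1, 1, 1]
r7 m[X14→φ3] = [1, 1, 1]
r7 m[X7→φ3] = [1, 1, 1]
r7 m[X2→φ1] = [1650, 5712, 3276]
r7 m[X2→φ2] = [116490, 172224, 66248]
r7 m[X2→φ3] = [176500, 426972, 321048]
r7 m[X15→φ2] = [1, 9, 8]
r7 m[X15→φ4] = [1639620, 1658320, 2262738]
r7 m[X1→φ0] = [1, 1, 1]
r8 m[φ0→X9] = [18, 16, 11]
r8 m[φ0→X1] = [13431696, 12208428, 9026280]
r8 m[φ1→X9] = [198744, 170202, 173508]
r8 m[φ1→X11] = [12815394, 13695738, 8155272]
r8 m[φ1→X2] = [3530, 3588, 2548]
r8 m[φ2→X2] = [50, 119, 126]
r8 m[φ2→X15] = [1639620, 1658320, 2262738]
r8 m[φ3→X14] = [14294892, 8419932, 11951580]
r8 m[φ3→X7] = [13261052, 12513032, 8892320]
r8 m[φ3→X2] = [33, 48, 26]
r8 m[φ4→X15] = [1, 9, 8]
r8 m[φ5→X9] = [2, 8, 3]
r8 m[X9→φ0] = [397488, 1361616, 520524]
r8 m[X9→φ1] = [36, 128, 33]
r8 m[X9→φ5] = [3577392, 2723232, 1908588]
r8 m[X11→φ1] = [1, 1, 1]
r8 m[X14→φ3] = [1, 1, 1]
r8 m[X7→φ3] = [1, 1, 1]
r8 m[X2→φ1] = [1650, 5712, 3276]
r8 m[X2→φ2] = [116490, 172224, 66248]
r8 m[X2→φ3] = [176500, 426972, 321048]
r8 m[X15→φ2] = [1, 9, 8]
r8 m[X15→φ4] = [1639620, 1658320, 2262738]
r8 m[X1→φ0] = [1, 1, 1]
fixed point reached at round 8
b[X9] = ⊗ incoming = [7154784, 21785856, 5725764]

b[X9] = [7154784, 21785856, 5725764]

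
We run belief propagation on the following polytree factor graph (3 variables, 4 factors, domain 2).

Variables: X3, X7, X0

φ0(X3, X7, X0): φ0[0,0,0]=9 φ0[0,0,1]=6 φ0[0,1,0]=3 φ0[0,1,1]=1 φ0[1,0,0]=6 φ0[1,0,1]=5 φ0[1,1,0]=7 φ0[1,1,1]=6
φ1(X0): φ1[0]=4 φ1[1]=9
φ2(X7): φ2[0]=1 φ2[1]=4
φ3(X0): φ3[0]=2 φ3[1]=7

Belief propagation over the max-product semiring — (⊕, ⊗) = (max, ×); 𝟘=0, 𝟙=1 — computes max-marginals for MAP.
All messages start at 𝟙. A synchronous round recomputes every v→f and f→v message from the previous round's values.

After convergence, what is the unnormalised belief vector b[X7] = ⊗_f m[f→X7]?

init: all messages = 𝟙 over 2 values
r1 m[φ0→X3] = [9, 7]
r1 m[φ0→X7] = [9, 7]
r1 m[φ0→X0] = [9, 6]
r1 m[φ1→X0] = [4, 9]
r1 m[φ2→X7] = [1, 4]
r1 m[φ3→X0] = [2, 7]
r1 m[X3→φ0] = [1, 1]
r1 m[X7→φ0] = [1, 1]
r1 m[X7→φ2] = [1, 1]
r1 m[X0→φ0] = [1, 1]
r1 m[X0→φ1] = [1, 1]
r1 m[X0→φ3] = [1, 1]
r2 m[φ0→X3] = [9, 7]
r2 m[φ0→X7] = [9, 7]
r2 m[φ0→X0] = [9, 6]
r2 m[φ1→X0] = [4, 9]
r2 m[φ2→X7] = [1, 4]
r2 m[φ3→X0] = [2, 7]
r2 m[X3→φ0] = [1, 1]
r2 m[X7→φ0] = [1, 4]
r2 m[X7→φ2] = [9, 7]
r2 m[X0→φ0] = [8, 63]
r2 m[X0→φ1] = [18, 42]
r2 m[X0→φ3] = [36, 54]
r3 m[φ0→X3] = [378, 1512]
r3 m[φ0→X7] = [378, 378]
r3 m[φ0→X0] = [28, 24]
r3 m[φ1→X0] = [4, 9]
r3 m[φ2→X7] = [1, 4]
r3 m[φ3→X0] = [2, 7]
r3 m[X3→φ0] = [1, 1]
r3 m[X7→φ0] = [1, 4]
r3 m[X7→φ2] = [9, 7]
r3 m[X0→φ0] = [8, 63]
r3 m[X0→φ1] = [18, 42]
r3 m[X0→φ3] = [36, 54]
r4 m[φ0→X3] = [378, 1512]
r4 m[φ0→X7] = [378, 378]
r4 m[φ0→X0] = [28, 24]
r4 m[φ1→X0] = [4, 9]
r4 m[φ2→X7] = [1, 4]
r4 m[φ3→X0] = [2, 7]
r4 m[X3→φ0] = [1, 1]
r4 m[X7→φ0] = [1, 4]
r4 m[X7→φ2] = [378, 378]
r4 m[X0→φ0] = [8, 63]
r4 m[X0→φ1] = [56, 168]
r4 m[X0→φ3] = [112, 216]
r5 m[φ0→X3] = [378, 1512]
r5 m[φ0→X7] = [378, 378]
r5 m[φ0→X0] = [28, 24]
r5 m[φ1→X0] = [4, 9]
r5 m[φ2→X7] = [1, 4]
r5 m[φ3→X0] = [2, 7]
r5 m[X3→φ0] = [1, 1]
r5 m[X7→φ0] = [1, 4]
r5 m[X7→φ2] = [378, 378]
r5 m[X0→φ0] = [8, 63]
r5 m[X0→φ1] = [56, 168]
r5 m[X0→φ3] = [112, 216]
fixed point reached at round 5
b[X7] = ⊗ incoming = [378, 1512]

b[X7] = [378, 1512]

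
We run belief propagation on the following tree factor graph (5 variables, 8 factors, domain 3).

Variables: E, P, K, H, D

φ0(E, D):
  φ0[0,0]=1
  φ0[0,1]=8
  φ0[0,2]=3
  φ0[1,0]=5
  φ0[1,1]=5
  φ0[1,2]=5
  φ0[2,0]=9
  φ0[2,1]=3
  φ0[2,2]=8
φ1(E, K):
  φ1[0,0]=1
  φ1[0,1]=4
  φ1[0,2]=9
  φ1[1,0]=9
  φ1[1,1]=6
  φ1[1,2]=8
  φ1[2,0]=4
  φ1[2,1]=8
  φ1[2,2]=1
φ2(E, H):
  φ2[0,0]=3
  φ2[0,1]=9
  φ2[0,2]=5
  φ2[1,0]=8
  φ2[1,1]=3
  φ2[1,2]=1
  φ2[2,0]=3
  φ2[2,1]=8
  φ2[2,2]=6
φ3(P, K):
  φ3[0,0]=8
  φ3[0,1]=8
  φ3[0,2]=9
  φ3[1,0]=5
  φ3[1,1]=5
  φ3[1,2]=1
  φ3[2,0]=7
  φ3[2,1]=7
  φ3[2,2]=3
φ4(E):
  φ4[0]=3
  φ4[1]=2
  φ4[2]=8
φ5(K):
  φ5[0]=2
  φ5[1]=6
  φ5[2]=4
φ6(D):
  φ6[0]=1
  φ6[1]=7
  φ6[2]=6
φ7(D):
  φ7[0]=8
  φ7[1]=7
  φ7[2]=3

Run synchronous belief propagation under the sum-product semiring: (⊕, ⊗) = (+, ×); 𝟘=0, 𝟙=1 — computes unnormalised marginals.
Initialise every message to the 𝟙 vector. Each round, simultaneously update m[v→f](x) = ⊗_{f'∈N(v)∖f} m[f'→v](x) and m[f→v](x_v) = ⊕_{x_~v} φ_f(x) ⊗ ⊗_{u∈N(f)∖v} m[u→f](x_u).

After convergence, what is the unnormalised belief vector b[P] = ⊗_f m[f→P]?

b[P] = [42692040, 20582076, 30925332]

init: all messages = 𝟙 over 3 values
r1 m[φ0→E] = [12, 15, 20]
r1 m[φ0→D] = [15, 16, 16]
r1 m[φ1→E] = [14, 23, 13]
r1 m[φ1→K] = [14, 18, 18]
r1 m[φ2→E] = [17, 12, 17]
r1 m[φ2→H] = [14, 20, 12]
r1 m[φ3→P] = [25, 11, 17]
r1 m[φ3→K] = [20, 20, 13]
r1 m[φ4→E] = [3, 2, 8]
r1 m[φ5→K] = [2, 6, 4]
r1 m[φ6→D] = [1, 7, 6]
r1 m[φ7→D] = [8, 7, 3]
r1 m[E→φ0] = [1, 1, 1]
r1 m[E→φ1] = [1, 1, 1]
r1 m[E→φ2] = [1, 1, 1]
r1 m[E→φ4] = [1, 1, 1]
r1 m[P→φ3] = [1, 1, 1]
r1 m[K→φ1] = [1, 1, 1]
r1 m[K→φ3] = [1, 1, 1]
r1 m[K→φ5] = [1, 1, 1]
r1 m[H→φ2] = [1, 1, 1]
r1 m[D→φ0] = [1, 1, 1]
r1 m[D→φ6] = [1, 1, 1]
r1 m[D→φ7] = [1, 1, 1]
r2 m[φ0→E] = [12, 15, 20]
r2 m[φ0→D] = [15, 16, 16]
r2 m[φ1→E] = [14, 23, 13]
r2 m[φ1→K] = [14, 18, 18]
r2 m[φ2→E] = [17, 12, 17]
r2 m[φ2→H] = [14, 20, 12]
r2 m[φ3→P] = [25, 11, 17]
r2 m[φ3→K] = [20, 20, 13]
r2 m[φ4→E] = [3, 2, 8]
r2 m[φ5→K] = [2, 6, 4]
r2 m[φ6→D] = [1, 7, 6]
r2 m[φ7→D] = [8, 7, 3]
r2 m[E→φ0] = [714, 552, 1768]
r2 m[E→φ1] = [612, 360, 2720]
r2 m[E→φ2] = [504, 690, 2080]
r2 m[E→φ4] = [2856, 4140, 4420]
r2 m[P→φ3] = [1, 1, 1]
r2 m[K→φ1] = [40, 120, 52]
r2 m[K→φ3] = [28, 108, 72]
r2 m[K→φ5] = [280, 360, 234]
r2 m[H→φ2] = [1, 1, 1]
r2 m[D→φ0] = [8, 49, 18]
r2 m[D→φ6] = [120, 112, 48]
r2 m[D→φ7] = [15, 112, 96]
r3 m[φ0→E] = [454, 375, 363]
r3 m[φ0→D] = [19386, 13776, 19046]
r3 m[φ1→E] = [988, 1496, 1172]
r3 m[φ1→K] = [14732, 26368, 11108]
r3 m[φ2→E] = [17, 12, 17]
r3 m[φ2→H] = [13272, 23246, 15690]
r3 m[φ3→P] = [1736, 752, 1168]
r3 m[φ3→K] = [20, 20, 13]
r3 m[φ4→E] = [3, 2, 8]
r3 m[φ5→K] = [2, 6, 4]
r3 m[φ6→D] = [1, 7, 6]
r3 m[φ7→D] = [8, 7, 3]
r3 m[E→φ0] = [714, 552, 1768]
r3 m[E→φ1] = [612, 360, 2720]
r3 m[E→φ2] = [504, 690, 2080]
r3 m[E→φ4] = [2856, 4140, 4420]
r3 m[P→φ3] = [1, 1, 1]
r3 m[K→φ1] = [40, 120, 52]
r3 m[K→φ3] = [28, 108, 72]
r3 m[K→φ5] = [280, 360, 234]
r3 m[H→φ2] = [1, 1, 1]
r3 m[D→φ0] = [8, 49, 18]
r3 m[D→φ6] = [120, 112, 48]
r3 m[D→φ7] = [15, 112, 96]
r4 m[φ0→E] = [454, 375, 363]
r4 m[φ0→D] = [19386, 13776, 19046]
r4 m[φ1→E] = [988, 1496, 1172]
r4 m[φ1→K] = [14732, 26368, 11108]
r4 m[φ2→E] = [17, 12, 17]
r4 m[φ2→H] = [13272, 23246, 15690]
r4 m[φ3→P] = [1736, 752, 1168]
r4 m[φ3→K] = [20, 20, 13]
r4 m[φ4→E] = [3, 2, 8]
r4 m[φ5→K] = [2, 6, 4]
r4 m[φ6→D] = [1, 7, 6]
r4 m[φ7→D] = [8, 7, 3]
r4 m[E→φ0] = [50388, 35904, 159392]
r4 m[E→φ1] = [23154, 9000, 49368]
r4 m[E→φ2] = [1345656, 1122000, 3403488]
r4 m[E→φ4] = [7625384, 6732000, 7232412]
r4 m[P→φ3] = [1, 1, 1]
r4 m[K→φ1] = [40, 120, 52]
r4 m[K→φ3] = [29464, 158208, 44432]
r4 m[K→φ5] = [294640, 527360, 144404]
r4 m[H→φ2] = [1, 1, 1]
r4 m[D→φ0] = [8, 49, 18]
r4 m[D→φ6] = [155088, 96432, 57138]
r4 m[D→φ7] = [19386, 96432, 114276]
r5 m[φ0→E] = [454, 375, 363]
r5 m[φ0→D] = [1664436, 1060800, 1605820]
r5 m[φ1→E] = [988, 1496, 1172]
r5 m[φ1→K] = [301626, 541560, 329754]
r5 m[φ2→E] = [17, 12, 17]
r5 m[φ2→H] = [23223432, 42704808, 28271208]
r5 m[φ3→P] = [1901264, 982792, 1447000]
r5 m[φ3→K] = [20, 20, 13]
r5 m[φ4→E] = [3, 2, 8]
r5 m[φ5→K] = [2, 6, 4]
r5 m[φ6→D] = [1, 7, 6]
r5 m[φ7→D] = [8, 7, 3]
r5 m[E→φ0] = [50388, 35904, 159392]
r5 m[E→φ1] = [23154, 9000, 49368]
r5 m[E→φ2] = [1345656, 1122000, 3403488]
r5 m[E→φ4] = [7625384, 6732000, 7232412]
r5 m[P→φ3] = [1, 1, 1]
r5 m[K→φ1] = [40, 120, 52]
r5 m[K→φ3] = [29464, 158208, 44432]
r5 m[K→φ5] = [294640, 527360, 144404]
r5 m[H→φ2] = [1, 1, 1]
r5 m[D→φ0] = [8, 49, 18]
r5 m[D→φ6] = [155088, 96432, 57138]
r5 m[D→φ7] = [19386, 96432, 114276]
r6 m[φ0→E] = [454, 375, 363]
r6 m[φ0→D] = [1664436, 1060800, 1605820]
r6 m[φ1→E] = [988, 1496, 1172]
r6 m[φ1→K] = [301626, 541560, 329754]
r6 m[φ2→E] = [17, 12, 17]
r6 m[φ2→H] = [23223432, 42704808, 28271208]
r6 m[φ3→P] = [1901264, 982792, 1447000]
r6 m[φ3→K] = [20, 20, 13]
r6 m[φ4→E] = [3, 2, 8]
r6 m[φ5→K] = [2, 6, 4]
r6 m[φ6→D] = [1, 7, 6]
r6 m[φ7→D] = [8, 7, 3]
r6 m[E→φ0] = [50388, 35904, 159392]
r6 m[E→φ1] = [23154, 9000, 49368]
r6 m[E→φ2] = [1345656, 1122000, 3403488]
r6 m[E→φ4] = [7625384, 6732000, 7232412]
r6 m[P→φ3] = [1, 1, 1]
r6 m[K→φ1] = [40, 120, 52]
r6 m[K→φ3] = [603252, 3249360, 1319016]
r6 m[K→φ5] = [6032520, 10831200, 4286802]
r6 m[H→φ2] = [1, 1, 1]
r6 m[D→φ0] = [8, 49, 18]
r6 m[D→φ6] = [13315488, 7425600, 4817460]
r6 m[D→φ7] = [1664436, 7425600, 9634920]
r7 m[φ0→E] = [454, 375, 363]
r7 m[φ0→D] = [1664436, 1060800, 1605820]
r7 m[φ1→E] = [988, 1496, 1172]
r7 m[φ1→K] = [301626, 541560, 329754]
r7 m[φ2→E] = [17, 12, 17]
r7 m[φ2→H] = [23223432, 42704808, 28271208]
r7 m[φ3→P] = [42692040, 20582076, 30925332]
r7 m[φ3→K] = [20, 20, 13]
r7 m[φ4→E] = [3, 2, 8]
r7 m[φ5→K] = [2, 6, 4]
r7 m[φ6→D] = [1, 7, 6]
r7 m[φ7→D] = [8, 7, 3]
r7 m[E→φ0] = [50388, 35904, 159392]
r7 m[E→φ1] = [23154, 9000, 49368]
r7 m[E→φ2] = [1345656, 1122000, 3403488]
r7 m[E→φ4] = [7625384, 6732000, 7232412]
r7 m[P→φ3] = [1, 1, 1]
r7 m[K→φ1] = [40, 120, 52]
r7 m[K→φ3] = [603252, 3249360, 1319016]
r7 m[K→φ5] = [6032520, 10831200, 4286802]
r7 m[H→φ2] = [1, 1, 1]
r7 m[D→φ0] = [8, 49, 18]
r7 m[D→φ6] = [13315488, 7425600, 4817460]
r7 m[D→φ7] = [1664436, 7425600, 9634920]
r8 m[φ0→E] = [454, 375, 363]
r8 m[φ0→D] = [1664436, 1060800, 1605820]
r8 m[φ1→E] = [988, 1496, 1172]
r8 m[φ1→K] = [301626, 541560, 329754]
r8 m[φ2→E] = [17, 12, 17]
r8 m[φ2→H] = [23223432, 42704808, 28271208]
r8 m[φ3→P] = [42692040, 20582076, 30925332]
r8 m[φ3→K] = [20, 20, 13]
r8 m[φ4→E] = [3, 2, 8]
r8 m[φ5→K] = [2, 6, 4]
r8 m[φ6→D] = [1, 7, 6]
r8 m[φ7→D] = [8, 7, 3]
r8 m[E→φ0] = [50388, 35904, 159392]
r8 m[E→φ1] = [23154, 9000, 49368]
r8 m[E→φ2] = [1345656, 1122000, 3403488]
r8 m[E→φ4] = [7625384, 6732000, 7232412]
r8 m[P→φ3] = [1, 1, 1]
r8 m[K→φ1] = [40, 120, 52]
r8 m[K→φ3] = [603252, 3249360, 1319016]
r8 m[K→φ5] = [6032520, 10831200, 4286802]
r8 m[H→φ2] = [1, 1, 1]
r8 m[D→φ0] = [8, 49, 18]
r8 m[D→φ6] = [13315488, 7425600, 4817460]
r8 m[D→φ7] = [1664436, 7425600, 9634920]
fixed point reached at round 8
b[P] = ⊗ incoming = [42692040, 20582076, 30925332]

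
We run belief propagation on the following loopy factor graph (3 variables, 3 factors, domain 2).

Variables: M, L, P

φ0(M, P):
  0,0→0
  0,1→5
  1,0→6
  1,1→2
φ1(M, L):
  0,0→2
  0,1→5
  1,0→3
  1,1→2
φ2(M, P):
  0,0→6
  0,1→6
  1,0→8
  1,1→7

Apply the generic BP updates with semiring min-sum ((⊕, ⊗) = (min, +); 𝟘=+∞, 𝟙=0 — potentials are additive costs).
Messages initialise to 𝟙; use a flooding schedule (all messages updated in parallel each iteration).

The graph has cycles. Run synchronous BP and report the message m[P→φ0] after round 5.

message @ round 5 = [8, 8]

init: all messages = 𝟙 over 2 values
r1 m[φ0→M] = [0, 2]
r1 m[φ0→P] = [0, 2]
r1 m[φ1→M] = [2, 2]
r1 m[φ1→L] = [2, 2]
r1 m[φ2→M] = [6, 7]
r1 m[φ2→P] = [6, 6]
r1 m[M→φ0] = [0, 0]
r1 m[M→φ1] = [0, 0]
r1 m[M→φ2] = [0, 0]
r1 m[L→φ1] = [0, 0]
r1 m[P→φ0] = [0, 0]
r1 m[P→φ2] = [0, 0]
r2 m[φ0→M] = [0, 2]
r2 m[φ0→P] = [0, 2]
r2 m[φ1→M] = [2, 2]
r2 m[φ1→L] = [2, 2]
r2 m[φ2→M] = [6, 7]
r2 m[φ2→P] = [6, 6]
r2 m[M→φ0] = [8, 9]
r2 m[M→φ1] = [6, 9]
r2 m[M→φ2] = [2, 4]
r2 m[L→φ1] = [0, 0]
r2 m[P→φ0] = [6, 6]
r2 m[P→φ2] = [0, 2]
r3 m[φ0→M] = [6, 8]
r3 m[φ0→P] = [8, 11]
r3 m[φ1→M] = [2, 2]
r3 m[φ1→L] = [8, 11]
r3 m[φ2→M] = [6, 8]
r3 m[φ2→P] = [8, 8]
r3 m[M→φ0] = [8, 9]
r3 m[M→φ1] = [6, 9]
r3 m[M→φ2] = [2, 4]
r3 m[L→φ1] = [0, 0]
r3 m[P→φ0] = [6, 6]
r3 m[P→φ2] = [0, 2]
r4 m[φ0→M] = [6, 8]
r4 m[φ0→P] = [8, 11]
r4 m[φ1→M] = [2, 2]
r4 m[φ1→L] = [8, 11]
r4 m[φ2→M] = [6, 8]
r4 m[φ2→P] = [8, 8]
r4 m[M→φ0] = [8, 10]
r4 m[M→φ1] = [12, 16]
r4 m[M→φ2] = [8, 10]
r4 m[L→φ1] = [0, 0]
r4 m[P→φ0] = [8, 8]
r4 m[P→φ2] = [8, 11]
r5 m[φ0→M] = [8, 10]
r5 m[φ0→P] = [8, 12]
r5 m[φ1→M] = [2, 2]
r5 m[φ1→L] = [14, 17]
r5 m[φ2→M] = [14, 16]
r5 m[φ2→P] = [14, 14]
r5 m[M→φ0] = [8, 10]
r5 m[M→φ1] = [12, 16]
r5 m[M→φ2] = [8, 10]
r5 m[L→φ1] = [0, 0]
r5 m[P→φ0] = [8, 8]
r5 m[P→φ2] = [8, 11]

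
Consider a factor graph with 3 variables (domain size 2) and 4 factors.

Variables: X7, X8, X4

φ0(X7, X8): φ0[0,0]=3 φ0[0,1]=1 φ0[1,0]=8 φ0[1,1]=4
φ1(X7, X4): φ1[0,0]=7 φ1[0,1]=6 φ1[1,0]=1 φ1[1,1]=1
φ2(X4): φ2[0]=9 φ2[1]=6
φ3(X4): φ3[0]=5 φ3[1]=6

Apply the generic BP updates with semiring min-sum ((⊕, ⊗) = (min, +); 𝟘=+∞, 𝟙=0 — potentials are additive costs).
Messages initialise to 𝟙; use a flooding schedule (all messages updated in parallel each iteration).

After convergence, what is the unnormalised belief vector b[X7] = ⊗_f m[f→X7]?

init: all messages = 𝟙 over 2 values
r1 m[φ0→X7] = [1, 4]
r1 m[φ0→X8] = [3, 1]
r1 m[φ1→X7] = [6, 1]
r1 m[φ1→X4] = [1, 1]
r1 m[φ2→X4] = [9, 6]
r1 m[φ3→X4] = [5, 6]
r1 m[X7→φ0] = [0, 0]
r1 m[X7→φ1] = [0, 0]
r1 m[X8→φ0] = [0, 0]
r1 m[X4→φ1] = [0, 0]
r1 m[X4→φ2] = [0, 0]
r1 m[X4→φ3] = [0, 0]
r2 m[φ0→X7] = [1, 4]
r2 m[φ0→X8] = [3, 1]
r2 m[φ1→X7] = [6, 1]
r2 m[φ1→X4] = [1, 1]
r2 m[φ2→X4] = [9, 6]
r2 m[φ3→X4] = [5, 6]
r2 m[X7→φ0] = [6, 1]
r2 m[X7→φ1] = [1, 4]
r2 m[X8→φ0] = [0, 0]
r2 m[X4→φ1] = [14, 12]
r2 m[X4→φ2] = [6, 7]
r2 m[X4→φ3] = [10, 7]
r3 m[φ0→X7] = [1, 4]
r3 m[φ0→X8] = [9, 5]
r3 m[φ1→X7] = [18, 13]
r3 m[φ1→X4] = [5, 5]
r3 m[φ2→X4] = [9, 6]
r3 m[φ3→X4] = [5, 6]
r3 m[X7→φ0] = [6, 1]
r3 m[X7→φ1] = [1, 4]
r3 m[X8→φ0] = [0, 0]
r3 m[X4→φ1] = [14, 12]
r3 m[X4→φ2] = [6, 7]
r3 m[X4→φ3] = [10, 7]
r4 m[φ0→X7] = [1, 4]
r4 m[φ0→X8] = [9, 5]
r4 m[φ1→X7] = [18, 13]
r4 m[φ1→X4] = [5, 5]
r4 m[φ2→X4] = [9, 6]
r4 m[φ3→X4] = [5, 6]
r4 m[X7→φ0] = [18, 13]
r4 m[X7→φ1] = [1, 4]
r4 m[X8→φ0] = [0, 0]
r4 m[X4→φ1] = [14, 12]
r4 m[X4→φ2] = [10, 11]
r4 m[X4→φ3] = [14, 11]
r5 m[φ0→X7] = [1, 4]
r5 m[φ0→X8] = [21, 17]
r5 m[φ1→X7] = [18, 13]
r5 m[φ1→X4] = [5, 5]
r5 m[φ2→X4] = [9, 6]
r5 m[φ3→X4] = [5, 6]
r5 m[X7→φ0] = [18, 13]
r5 m[X7→φ1] = [1, 4]
r5 m[X8→φ0] = [0, 0]
r5 m[X4→φ1] = [14, 12]
r5 m[X4→φ2] = [10, 11]
r5 m[X4→φ3] = [14, 11]
r6 m[φ0→X7] = [1, 4]
r6 m[φ0→X8] = [21, 17]
r6 m[φ1→X7] = [18, 13]
r6 m[φ1→X4] = [5, 5]
r6 m[φ2→X4] = [9, 6]
r6 m[φ3→X4] = [5, 6]
r6 m[X7→φ0] = [18, 13]
r6 m[X7→φ1] = [1, 4]
r6 m[X8→φ0] = [0, 0]
r6 m[X4→φ1] = [14, 12]
r6 m[X4→φ2] = [10, 11]
r6 m[X4→φ3] = [14, 11]
fixed point reached at round 6
b[X7] = ⊗ incoming = [19, 17]

b[X7] = [19, 17]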